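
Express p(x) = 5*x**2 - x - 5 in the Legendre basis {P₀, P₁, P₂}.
(-10/3)P₀ - P₁ + (10/3)P₂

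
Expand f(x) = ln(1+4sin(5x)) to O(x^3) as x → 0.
20*x - 200*x**2 + O(x**3)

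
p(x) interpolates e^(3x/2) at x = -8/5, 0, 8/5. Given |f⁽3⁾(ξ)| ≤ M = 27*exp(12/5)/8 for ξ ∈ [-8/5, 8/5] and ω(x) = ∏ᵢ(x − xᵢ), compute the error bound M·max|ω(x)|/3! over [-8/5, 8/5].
64*sqrt(3)*exp(12/5)/125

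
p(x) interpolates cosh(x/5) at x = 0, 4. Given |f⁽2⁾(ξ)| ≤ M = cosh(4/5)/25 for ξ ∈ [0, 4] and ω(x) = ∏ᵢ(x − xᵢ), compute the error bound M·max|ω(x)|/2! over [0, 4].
2*cosh(4/5)/25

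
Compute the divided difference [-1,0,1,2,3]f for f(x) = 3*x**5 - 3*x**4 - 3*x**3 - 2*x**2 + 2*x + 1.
12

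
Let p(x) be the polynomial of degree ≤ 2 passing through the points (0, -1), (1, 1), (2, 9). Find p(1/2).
-3/4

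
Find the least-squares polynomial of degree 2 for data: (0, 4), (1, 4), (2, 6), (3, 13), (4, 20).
137/35 + (-93/70)x + (19/14)x²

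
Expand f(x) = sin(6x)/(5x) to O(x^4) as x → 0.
6/5 - 36*x**2/5 + O(x**4)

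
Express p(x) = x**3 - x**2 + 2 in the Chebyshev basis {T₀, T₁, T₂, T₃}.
(3/2)T₀ + (3/4)T₁ + (-1/2)T₂ + (1/4)T₃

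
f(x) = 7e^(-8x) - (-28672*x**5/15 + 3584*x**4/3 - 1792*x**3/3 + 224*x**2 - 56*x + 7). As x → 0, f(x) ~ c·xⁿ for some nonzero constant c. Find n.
6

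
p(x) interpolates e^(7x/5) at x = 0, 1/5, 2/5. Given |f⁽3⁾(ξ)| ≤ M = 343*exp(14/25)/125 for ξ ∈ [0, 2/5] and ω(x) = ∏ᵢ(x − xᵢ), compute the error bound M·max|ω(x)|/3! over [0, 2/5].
343*sqrt(3)*exp(14/25)/421875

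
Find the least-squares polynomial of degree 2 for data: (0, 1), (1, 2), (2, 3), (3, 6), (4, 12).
46/35 + (-29/35)x + (6/7)x²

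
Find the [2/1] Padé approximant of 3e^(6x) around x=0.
(18*x**2 + 12*x + 3)/(1 - 2*x)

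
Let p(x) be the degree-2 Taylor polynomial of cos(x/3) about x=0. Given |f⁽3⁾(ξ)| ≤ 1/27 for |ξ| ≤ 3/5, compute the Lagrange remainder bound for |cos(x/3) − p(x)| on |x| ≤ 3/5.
1/750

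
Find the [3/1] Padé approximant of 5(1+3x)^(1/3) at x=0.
(-5*x**3/3 + 5*x**2 + 15*x + 5)/(2*x + 1)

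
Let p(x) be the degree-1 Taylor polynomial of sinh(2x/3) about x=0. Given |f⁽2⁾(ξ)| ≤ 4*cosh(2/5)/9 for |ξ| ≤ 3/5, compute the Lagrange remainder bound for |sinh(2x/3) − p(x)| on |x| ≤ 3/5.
2*cosh(2/5)/25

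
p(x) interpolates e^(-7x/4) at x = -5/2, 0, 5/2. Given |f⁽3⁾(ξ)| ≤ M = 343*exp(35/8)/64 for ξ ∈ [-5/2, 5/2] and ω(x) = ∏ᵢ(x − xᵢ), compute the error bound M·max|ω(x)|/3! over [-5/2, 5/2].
42875*sqrt(3)*exp(35/8)/13824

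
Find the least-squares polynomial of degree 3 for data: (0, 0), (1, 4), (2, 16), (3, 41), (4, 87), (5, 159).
-1/42 + (631/252)x + (7/12)x² + (19/18)x³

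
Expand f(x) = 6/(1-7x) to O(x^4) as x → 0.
6 + 42*x + 294*x**2 + 2058*x**3 + O(x**4)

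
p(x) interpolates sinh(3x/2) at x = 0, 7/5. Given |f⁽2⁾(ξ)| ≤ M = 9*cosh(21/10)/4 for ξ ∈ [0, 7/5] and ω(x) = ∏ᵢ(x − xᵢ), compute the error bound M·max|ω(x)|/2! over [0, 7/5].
441*cosh(21/10)/800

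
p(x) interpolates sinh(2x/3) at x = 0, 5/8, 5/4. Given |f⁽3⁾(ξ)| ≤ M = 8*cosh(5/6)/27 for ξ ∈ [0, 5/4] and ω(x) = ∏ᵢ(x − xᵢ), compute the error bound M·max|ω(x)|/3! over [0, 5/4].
125*sqrt(3)*cosh(5/6)/46656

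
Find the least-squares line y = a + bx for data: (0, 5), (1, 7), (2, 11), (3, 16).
a = 21/5, b = 37/10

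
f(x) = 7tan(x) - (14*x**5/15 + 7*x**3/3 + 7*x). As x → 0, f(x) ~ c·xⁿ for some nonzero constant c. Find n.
7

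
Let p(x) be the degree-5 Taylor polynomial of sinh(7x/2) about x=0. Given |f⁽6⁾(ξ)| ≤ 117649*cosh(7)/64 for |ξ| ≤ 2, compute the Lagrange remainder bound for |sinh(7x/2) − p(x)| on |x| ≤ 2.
117649*cosh(7)/720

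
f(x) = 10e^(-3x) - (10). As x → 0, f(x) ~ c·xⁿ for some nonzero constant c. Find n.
1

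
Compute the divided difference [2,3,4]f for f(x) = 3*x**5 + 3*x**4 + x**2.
1021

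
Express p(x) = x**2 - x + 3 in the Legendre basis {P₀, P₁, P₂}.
(10/3)P₀ - P₁ + (2/3)P₂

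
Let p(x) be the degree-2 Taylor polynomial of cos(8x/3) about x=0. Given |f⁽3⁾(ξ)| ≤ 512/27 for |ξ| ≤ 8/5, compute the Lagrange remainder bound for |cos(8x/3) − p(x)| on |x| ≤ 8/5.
131072/10125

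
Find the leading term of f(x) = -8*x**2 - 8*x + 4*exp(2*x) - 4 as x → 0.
16*x**3/3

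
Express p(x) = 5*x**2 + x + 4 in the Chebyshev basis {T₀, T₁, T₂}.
(13/2)T₀ + T₁ + (5/2)T₂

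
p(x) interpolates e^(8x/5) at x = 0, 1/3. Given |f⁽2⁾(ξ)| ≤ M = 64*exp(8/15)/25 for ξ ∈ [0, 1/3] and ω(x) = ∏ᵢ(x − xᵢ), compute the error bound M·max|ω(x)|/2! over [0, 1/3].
8*exp(8/15)/225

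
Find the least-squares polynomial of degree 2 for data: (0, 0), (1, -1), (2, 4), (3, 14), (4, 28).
-1/5 + (-29/10)x + (5/2)x²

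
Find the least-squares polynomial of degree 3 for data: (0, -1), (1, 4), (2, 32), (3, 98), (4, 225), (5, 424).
-59/63 + (-223/378)x + (163/63)x² + (157/54)x³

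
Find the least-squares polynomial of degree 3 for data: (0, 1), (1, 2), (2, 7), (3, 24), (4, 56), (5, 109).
139/126 + (-295/756)x + (11/252)x² + (47/54)x³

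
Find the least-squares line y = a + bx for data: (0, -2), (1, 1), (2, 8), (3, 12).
a = -13/5, b = 49/10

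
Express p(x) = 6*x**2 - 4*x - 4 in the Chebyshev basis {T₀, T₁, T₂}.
-T₀ + (-4)T₁ + (3)T₂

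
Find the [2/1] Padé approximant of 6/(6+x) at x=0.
1/(x/6 + 1)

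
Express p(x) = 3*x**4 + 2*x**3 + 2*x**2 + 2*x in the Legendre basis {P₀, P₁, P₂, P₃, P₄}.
(19/15)P₀ + (16/5)P₁ + (64/21)P₂ + (4/5)P₃ + (24/35)P₄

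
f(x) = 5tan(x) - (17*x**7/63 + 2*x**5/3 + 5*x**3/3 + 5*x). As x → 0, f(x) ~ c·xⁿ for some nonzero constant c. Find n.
9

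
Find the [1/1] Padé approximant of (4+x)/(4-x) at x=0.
(x/4 + 1)/(1 - x/4)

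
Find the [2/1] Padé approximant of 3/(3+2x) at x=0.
1/(2*x/3 + 1)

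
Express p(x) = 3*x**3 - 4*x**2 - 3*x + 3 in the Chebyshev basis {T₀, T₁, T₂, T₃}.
T₀ + (-3/4)T₁ + (-2)T₂ + (3/4)T₃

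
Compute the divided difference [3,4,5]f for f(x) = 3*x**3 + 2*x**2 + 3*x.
38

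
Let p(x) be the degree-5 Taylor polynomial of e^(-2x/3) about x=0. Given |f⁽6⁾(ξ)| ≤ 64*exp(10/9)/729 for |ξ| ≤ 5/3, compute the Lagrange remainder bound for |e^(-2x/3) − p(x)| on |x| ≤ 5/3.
12500*exp(10/9)/4782969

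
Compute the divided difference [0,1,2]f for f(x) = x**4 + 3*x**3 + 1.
16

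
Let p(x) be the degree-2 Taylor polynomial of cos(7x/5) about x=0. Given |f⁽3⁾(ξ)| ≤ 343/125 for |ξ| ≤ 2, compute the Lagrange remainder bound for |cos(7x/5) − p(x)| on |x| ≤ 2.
1372/375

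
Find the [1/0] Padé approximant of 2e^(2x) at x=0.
4*x + 2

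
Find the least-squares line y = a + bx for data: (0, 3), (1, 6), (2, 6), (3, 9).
a = 33/10, b = 9/5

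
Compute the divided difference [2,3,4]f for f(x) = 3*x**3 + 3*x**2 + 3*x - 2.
30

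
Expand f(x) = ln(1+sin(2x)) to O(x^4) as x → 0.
2*x - 2*x**2 + 4*x**3/3 + O(x**4)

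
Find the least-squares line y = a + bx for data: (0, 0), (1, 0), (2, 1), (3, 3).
a = -1/2, b = 1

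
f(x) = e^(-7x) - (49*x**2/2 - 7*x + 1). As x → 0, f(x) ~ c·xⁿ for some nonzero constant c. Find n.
3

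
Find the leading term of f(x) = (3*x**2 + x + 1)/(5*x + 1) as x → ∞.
3*x/5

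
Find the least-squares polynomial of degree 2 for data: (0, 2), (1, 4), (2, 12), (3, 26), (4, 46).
2 - x + (3)x²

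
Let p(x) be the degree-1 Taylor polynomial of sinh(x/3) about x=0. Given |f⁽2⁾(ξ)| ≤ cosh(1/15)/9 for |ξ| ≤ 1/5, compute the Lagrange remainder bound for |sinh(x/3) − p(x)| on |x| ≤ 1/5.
cosh(1/15)/450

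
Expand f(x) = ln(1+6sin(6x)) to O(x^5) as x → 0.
36*x - 648*x**2 + 15336*x**3 - 412128*x**4 + O(x**5)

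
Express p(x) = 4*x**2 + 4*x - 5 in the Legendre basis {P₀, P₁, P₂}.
(-11/3)P₀ + (4)P₁ + (8/3)P₂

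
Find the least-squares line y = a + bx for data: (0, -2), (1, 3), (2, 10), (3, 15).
a = -11/5, b = 29/5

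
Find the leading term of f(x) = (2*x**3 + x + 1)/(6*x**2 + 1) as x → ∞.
x/3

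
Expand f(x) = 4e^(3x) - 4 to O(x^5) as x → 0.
12*x + 18*x**2 + 18*x**3 + 27*x**4/2 + O(x**5)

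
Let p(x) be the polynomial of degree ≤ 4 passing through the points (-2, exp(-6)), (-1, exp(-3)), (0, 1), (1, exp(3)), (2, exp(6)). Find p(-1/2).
(-5 + 60*exp(3) + (-20*exp(3) + 90 + 3*exp(6))*exp(6))*exp(-6)/128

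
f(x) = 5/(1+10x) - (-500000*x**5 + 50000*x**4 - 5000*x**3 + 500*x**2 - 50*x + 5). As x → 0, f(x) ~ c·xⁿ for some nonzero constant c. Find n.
6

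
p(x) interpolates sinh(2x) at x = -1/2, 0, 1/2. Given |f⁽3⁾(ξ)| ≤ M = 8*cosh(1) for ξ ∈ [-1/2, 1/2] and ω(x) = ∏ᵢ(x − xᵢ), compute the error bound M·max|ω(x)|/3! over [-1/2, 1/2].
sqrt(3)*cosh(1)/27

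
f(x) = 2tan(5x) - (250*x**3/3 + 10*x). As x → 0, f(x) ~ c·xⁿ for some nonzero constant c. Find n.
5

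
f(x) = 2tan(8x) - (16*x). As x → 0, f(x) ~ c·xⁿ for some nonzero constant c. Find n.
3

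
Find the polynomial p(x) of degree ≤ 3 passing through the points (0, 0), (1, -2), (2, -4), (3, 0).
x**3 - 3*x**2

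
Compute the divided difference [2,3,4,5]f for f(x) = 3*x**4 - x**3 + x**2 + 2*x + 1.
41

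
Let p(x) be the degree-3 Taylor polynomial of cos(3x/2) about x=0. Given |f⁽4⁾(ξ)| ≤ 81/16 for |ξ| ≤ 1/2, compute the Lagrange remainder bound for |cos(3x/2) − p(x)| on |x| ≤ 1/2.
27/2048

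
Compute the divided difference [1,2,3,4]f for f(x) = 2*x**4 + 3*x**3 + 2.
23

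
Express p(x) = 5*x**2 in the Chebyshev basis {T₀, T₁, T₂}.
(5/2)T₀ + (5/2)T₂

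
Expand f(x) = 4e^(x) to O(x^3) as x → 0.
4 + 4*x + 2*x**2 + O(x**3)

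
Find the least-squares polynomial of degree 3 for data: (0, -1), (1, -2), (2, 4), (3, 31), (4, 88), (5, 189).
-121/126 + (-929/756)x + (-71/36)x² + (53/27)x³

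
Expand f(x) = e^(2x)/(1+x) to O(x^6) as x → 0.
1 + x + x**2 + x**3/3 + x**4/3 - x**5/15 + O(x**6)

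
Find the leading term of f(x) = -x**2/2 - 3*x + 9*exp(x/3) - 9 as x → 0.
x**3/18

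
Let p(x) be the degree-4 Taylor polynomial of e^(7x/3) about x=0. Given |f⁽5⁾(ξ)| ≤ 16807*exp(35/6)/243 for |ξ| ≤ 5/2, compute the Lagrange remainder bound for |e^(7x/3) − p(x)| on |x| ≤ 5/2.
10504375*exp(35/6)/186624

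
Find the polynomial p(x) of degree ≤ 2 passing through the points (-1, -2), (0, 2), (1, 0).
-3*x**2 + x + 2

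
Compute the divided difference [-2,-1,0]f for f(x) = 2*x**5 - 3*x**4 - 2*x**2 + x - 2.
-53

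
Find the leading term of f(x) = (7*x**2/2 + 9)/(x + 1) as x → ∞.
7*x/2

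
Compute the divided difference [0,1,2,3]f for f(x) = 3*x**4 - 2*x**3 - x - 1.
16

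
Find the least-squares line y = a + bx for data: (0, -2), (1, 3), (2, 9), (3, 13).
a = -19/10, b = 51/10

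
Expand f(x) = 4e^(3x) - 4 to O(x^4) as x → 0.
12*x + 18*x**2 + 18*x**3 + O(x**4)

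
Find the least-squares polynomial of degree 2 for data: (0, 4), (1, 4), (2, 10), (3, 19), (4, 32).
131/35 + (-83/70)x + (29/14)x²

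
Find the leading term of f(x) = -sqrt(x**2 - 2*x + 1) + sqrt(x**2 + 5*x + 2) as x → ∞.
7/2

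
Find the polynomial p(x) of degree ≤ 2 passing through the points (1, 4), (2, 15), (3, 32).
3*x**2 + 2*x - 1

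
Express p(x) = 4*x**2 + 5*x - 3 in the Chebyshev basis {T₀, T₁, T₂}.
-T₀ + (5)T₁ + (2)T₂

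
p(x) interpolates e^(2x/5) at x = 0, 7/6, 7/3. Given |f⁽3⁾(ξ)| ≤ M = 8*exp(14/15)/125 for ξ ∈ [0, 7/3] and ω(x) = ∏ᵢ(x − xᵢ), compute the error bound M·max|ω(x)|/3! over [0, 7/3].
343*sqrt(3)*exp(14/15)/91125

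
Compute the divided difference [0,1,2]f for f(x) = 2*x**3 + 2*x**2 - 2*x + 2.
8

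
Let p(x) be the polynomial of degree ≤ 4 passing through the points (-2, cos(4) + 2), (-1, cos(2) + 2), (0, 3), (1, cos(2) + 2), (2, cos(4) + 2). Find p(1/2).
5*cos(2)/16 - cos(4)/64 + 173/64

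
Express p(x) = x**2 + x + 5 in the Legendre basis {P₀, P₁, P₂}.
(16/3)P₀ + P₁ + (2/3)P₂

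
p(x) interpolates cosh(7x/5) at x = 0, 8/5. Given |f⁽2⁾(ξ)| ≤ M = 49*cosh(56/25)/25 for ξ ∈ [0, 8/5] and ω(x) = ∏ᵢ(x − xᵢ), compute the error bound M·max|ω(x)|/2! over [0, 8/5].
392*cosh(56/25)/625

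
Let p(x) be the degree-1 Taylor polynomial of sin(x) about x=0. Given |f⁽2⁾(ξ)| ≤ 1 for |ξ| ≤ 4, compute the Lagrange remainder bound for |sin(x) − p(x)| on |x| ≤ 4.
8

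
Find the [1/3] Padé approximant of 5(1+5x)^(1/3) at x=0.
(125*x/6 + 5)/(125*x**3/81 - 25*x**2/18 + 5*x/2 + 1)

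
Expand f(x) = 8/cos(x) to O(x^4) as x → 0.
8 + 4*x**2 + O(x**4)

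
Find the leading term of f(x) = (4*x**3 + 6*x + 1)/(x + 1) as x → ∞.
4*x**2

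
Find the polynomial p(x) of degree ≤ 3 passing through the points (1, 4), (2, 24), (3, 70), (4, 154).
2*x**3 + x**2 + 3*x - 2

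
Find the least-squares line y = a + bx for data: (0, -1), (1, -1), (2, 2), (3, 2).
a = -13/10, b = 6/5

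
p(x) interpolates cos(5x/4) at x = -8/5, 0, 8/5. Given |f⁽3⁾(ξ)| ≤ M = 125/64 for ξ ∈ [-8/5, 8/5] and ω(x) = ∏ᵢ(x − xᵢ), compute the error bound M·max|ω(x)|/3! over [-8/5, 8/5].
8*sqrt(3)/27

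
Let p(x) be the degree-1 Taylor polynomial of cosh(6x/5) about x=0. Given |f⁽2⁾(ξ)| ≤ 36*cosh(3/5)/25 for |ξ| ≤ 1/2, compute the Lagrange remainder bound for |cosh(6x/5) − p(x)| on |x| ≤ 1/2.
9*cosh(3/5)/50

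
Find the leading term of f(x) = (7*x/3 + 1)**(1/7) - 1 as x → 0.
x/3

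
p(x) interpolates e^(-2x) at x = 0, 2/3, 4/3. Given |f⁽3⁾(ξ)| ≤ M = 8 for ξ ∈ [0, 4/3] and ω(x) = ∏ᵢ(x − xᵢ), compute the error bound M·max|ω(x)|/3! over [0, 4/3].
64*sqrt(3)/729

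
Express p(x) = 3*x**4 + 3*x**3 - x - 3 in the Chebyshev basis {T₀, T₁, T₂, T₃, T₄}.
(-15/8)T₀ + (5/4)T₁ + (3/2)T₂ + (3/4)T₃ + (3/8)T₄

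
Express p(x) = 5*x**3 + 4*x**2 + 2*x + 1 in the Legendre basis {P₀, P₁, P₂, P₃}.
(7/3)P₀ + (5)P₁ + (8/3)P₂ + (2)P₃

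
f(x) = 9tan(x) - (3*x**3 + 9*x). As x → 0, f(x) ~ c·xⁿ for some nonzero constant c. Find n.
5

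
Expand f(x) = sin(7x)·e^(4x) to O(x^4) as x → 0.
7*x + 28*x**2 - 7*x**3/6 + O(x**4)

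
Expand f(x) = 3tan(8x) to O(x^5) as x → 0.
24*x + 512*x**3 + O(x**5)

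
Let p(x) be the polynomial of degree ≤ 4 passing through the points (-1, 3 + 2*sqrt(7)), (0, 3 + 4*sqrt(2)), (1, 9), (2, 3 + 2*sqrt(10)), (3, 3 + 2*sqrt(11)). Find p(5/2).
-9/32 - 5*sqrt(7)/64 + 7*sqrt(2)/8 + 35*sqrt(11)/64 + 35*sqrt(10)/16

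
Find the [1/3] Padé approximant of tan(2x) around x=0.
2*x/(1 - 4*x**2/3)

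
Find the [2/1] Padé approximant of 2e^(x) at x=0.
(x**2/3 + 4*x/3 + 2)/(1 - x/3)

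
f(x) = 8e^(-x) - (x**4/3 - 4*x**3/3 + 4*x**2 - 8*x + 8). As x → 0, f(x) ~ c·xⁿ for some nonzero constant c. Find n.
5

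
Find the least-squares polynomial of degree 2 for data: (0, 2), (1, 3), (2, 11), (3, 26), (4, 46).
64/35 + (-123/70)x + (45/14)x²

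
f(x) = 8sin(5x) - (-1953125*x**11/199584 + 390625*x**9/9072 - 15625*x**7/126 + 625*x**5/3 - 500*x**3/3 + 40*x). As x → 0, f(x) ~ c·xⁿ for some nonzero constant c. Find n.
13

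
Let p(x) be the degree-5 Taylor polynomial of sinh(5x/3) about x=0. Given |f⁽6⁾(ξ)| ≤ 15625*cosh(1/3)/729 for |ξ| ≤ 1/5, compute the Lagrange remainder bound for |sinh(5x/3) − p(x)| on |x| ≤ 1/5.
cosh(1/3)/524880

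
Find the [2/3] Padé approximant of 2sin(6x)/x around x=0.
(12 - 252*x**2/5)/(9*x**2/5 + 1)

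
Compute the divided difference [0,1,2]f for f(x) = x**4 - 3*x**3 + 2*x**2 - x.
0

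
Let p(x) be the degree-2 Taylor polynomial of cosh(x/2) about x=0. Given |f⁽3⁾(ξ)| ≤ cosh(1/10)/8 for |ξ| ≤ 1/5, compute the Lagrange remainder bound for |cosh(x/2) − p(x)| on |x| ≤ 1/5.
cosh(1/10)/6000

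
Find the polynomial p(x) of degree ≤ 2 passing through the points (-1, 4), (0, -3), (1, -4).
3*x**2 - 4*x - 3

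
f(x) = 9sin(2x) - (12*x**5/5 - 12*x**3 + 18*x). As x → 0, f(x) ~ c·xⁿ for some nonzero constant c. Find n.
7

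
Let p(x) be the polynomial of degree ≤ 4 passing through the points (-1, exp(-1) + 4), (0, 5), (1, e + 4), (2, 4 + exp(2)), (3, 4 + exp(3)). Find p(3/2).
(3 + e*(-5*exp(3) + 90*e + 60*exp(2) + 492))*exp(-1)/128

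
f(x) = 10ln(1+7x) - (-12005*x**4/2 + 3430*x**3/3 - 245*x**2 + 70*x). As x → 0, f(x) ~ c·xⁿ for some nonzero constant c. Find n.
5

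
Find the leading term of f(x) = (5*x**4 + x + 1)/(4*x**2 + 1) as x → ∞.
5*x**2/4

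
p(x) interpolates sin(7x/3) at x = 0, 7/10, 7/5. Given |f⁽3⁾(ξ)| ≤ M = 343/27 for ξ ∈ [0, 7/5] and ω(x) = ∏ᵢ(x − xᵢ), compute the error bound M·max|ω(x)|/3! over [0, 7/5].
117649*sqrt(3)/729000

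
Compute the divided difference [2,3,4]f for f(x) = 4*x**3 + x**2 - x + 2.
37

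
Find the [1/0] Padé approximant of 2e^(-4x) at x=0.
2 - 8*x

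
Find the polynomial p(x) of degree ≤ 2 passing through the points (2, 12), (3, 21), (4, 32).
x**2 + 4*x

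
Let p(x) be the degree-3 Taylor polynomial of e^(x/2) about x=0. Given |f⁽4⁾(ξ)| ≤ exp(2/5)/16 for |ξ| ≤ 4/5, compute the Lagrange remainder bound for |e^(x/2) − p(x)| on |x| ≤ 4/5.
2*exp(2/5)/1875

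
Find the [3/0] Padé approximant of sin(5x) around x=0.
-125*x**3/6 + 5*x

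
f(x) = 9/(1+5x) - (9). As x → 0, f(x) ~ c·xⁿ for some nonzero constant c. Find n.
1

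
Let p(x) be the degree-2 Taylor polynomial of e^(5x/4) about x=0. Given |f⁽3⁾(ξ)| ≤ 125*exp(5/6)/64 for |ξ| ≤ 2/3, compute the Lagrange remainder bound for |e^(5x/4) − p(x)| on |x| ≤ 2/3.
125*exp(5/6)/1296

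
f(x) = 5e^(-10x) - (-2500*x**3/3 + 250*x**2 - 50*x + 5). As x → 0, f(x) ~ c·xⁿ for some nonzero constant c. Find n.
4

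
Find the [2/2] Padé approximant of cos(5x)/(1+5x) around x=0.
(-175*x**2/12 + 5*x/6 + 1)/(25*x**2/12 + 35*x/6 + 1)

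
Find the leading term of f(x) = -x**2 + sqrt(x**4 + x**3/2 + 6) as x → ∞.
x/4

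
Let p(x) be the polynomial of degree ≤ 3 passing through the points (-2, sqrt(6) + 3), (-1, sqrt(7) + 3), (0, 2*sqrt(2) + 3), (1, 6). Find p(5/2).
-189*sqrt(2)/8 - 35*sqrt(6)/16 + 135*sqrt(7)/16 + 363/16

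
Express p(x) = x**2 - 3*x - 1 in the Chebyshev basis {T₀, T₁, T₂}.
(-1/2)T₀ + (-3)T₁ + (1/2)T₂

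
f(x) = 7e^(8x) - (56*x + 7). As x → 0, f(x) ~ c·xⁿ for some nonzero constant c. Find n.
2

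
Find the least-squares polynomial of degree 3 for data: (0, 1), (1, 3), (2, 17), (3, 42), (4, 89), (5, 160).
17/21 + (1/126)x + (173/84)x² + (31/36)x³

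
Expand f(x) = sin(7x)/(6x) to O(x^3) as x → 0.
7/6 - 343*x**2/36 + O(x**3)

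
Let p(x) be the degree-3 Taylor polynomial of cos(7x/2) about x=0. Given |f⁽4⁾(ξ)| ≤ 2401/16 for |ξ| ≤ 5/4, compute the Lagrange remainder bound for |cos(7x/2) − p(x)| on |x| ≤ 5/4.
1500625/98304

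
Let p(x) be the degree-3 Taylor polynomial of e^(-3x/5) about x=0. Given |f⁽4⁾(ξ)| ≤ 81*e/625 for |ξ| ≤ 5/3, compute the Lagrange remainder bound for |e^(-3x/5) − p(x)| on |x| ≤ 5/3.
e/24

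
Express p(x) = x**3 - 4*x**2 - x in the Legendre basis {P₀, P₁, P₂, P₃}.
(-4/3)P₀ + (-2/5)P₁ + (-8/3)P₂ + (2/5)P₃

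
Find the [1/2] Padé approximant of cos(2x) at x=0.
1/(2*x**2 + 1)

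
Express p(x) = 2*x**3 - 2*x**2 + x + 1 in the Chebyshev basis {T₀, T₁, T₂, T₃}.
(5/2)T₁ - T₂ + (1/2)T₃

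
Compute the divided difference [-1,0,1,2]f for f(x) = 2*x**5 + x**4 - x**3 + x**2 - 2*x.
11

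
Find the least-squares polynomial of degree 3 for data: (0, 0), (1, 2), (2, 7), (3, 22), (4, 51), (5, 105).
-13/126 + (2509/756)x + (-533/252)x² + (61/54)x³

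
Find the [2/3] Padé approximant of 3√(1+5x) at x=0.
(525*x**2/16 + 21*x + 3)/(-25*x**3/32 + 45*x**2/16 + 9*x/2 + 1)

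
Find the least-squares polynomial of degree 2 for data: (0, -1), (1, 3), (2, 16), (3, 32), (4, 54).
-10/7 + (193/70)x + (39/14)x²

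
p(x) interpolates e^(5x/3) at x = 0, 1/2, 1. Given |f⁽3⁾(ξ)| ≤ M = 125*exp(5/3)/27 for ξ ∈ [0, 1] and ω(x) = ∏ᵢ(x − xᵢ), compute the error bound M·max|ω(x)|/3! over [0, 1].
125*sqrt(3)*exp(5/3)/5832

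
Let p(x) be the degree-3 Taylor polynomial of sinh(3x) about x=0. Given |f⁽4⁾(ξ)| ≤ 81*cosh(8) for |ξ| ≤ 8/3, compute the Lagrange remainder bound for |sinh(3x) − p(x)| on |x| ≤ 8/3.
512*cosh(8)/3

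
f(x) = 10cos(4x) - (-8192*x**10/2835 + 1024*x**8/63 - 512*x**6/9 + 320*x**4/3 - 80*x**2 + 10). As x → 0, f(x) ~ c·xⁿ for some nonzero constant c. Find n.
12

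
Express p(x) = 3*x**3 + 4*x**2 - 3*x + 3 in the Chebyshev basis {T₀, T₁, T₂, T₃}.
(5)T₀ + (-3/4)T₁ + (2)T₂ + (3/4)T₃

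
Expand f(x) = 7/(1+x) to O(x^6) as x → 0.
7 - 7*x + 7*x**2 - 7*x**3 + 7*x**4 - 7*x**5 + O(x**6)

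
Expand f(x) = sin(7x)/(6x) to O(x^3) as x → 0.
7/6 - 343*x**2/36 + O(x**3)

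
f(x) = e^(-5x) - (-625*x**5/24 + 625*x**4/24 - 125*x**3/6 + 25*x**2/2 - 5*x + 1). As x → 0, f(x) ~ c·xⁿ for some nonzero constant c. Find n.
6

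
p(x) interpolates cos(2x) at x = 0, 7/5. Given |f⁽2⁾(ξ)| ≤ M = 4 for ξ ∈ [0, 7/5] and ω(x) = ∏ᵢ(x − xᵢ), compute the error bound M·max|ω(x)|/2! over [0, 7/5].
49/50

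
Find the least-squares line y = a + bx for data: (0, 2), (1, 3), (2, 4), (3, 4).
a = 11/5, b = 7/10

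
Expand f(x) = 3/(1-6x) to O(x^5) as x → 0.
3 + 18*x + 108*x**2 + 648*x**3 + 3888*x**4 + O(x**5)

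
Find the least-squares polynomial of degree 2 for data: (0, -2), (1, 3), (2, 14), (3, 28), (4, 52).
-61/35 + (111/70)x + (41/14)x²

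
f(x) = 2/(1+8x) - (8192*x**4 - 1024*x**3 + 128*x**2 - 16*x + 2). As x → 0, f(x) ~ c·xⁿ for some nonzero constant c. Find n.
5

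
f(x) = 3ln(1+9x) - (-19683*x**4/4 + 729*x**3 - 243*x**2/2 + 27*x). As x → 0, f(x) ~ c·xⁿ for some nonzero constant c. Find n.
5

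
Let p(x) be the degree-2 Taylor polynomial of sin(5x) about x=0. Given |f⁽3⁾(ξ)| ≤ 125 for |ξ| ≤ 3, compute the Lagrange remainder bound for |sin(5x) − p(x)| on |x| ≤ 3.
1125/2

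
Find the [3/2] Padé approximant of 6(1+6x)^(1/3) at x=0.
(112*x**3/5 + 504*x**2/5 + 252*x/5 + 6)/(8*x**2 + 32*x/5 + 1)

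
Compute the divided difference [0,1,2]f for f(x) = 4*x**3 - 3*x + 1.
12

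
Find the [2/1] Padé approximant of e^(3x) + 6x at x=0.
(-9*x**2/2 + 8*x + 1)/(1 - x)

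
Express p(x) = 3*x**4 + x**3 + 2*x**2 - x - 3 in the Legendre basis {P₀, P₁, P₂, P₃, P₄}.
(-26/15)P₀ + (-2/5)P₁ + (64/21)P₂ + (2/5)P₃ + (24/35)P₄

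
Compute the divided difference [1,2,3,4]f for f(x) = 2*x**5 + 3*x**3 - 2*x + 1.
133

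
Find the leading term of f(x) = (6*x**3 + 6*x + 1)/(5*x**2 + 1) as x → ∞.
6*x/5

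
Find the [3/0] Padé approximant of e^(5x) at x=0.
125*x**3/6 + 25*x**2/2 + 5*x + 1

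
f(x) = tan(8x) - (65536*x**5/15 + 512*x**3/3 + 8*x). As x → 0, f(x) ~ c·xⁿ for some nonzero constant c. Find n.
7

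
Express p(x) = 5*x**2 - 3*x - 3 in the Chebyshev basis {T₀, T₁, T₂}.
(-1/2)T₀ + (-3)T₁ + (5/2)T₂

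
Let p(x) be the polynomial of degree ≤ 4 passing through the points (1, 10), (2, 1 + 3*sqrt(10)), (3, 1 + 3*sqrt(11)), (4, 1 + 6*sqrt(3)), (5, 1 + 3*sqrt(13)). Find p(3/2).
-105*sqrt(11)/64 - 15*sqrt(13)/128 + 21*sqrt(3)/16 + 443/128 + 105*sqrt(10)/32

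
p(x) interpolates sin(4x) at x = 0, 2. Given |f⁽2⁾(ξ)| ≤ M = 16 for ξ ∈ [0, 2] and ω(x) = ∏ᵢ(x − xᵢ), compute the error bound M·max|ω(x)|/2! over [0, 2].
8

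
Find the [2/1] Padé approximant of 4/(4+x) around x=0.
1/(x/4 + 1)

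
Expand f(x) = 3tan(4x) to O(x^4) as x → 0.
12*x + 64*x**3 + O(x**4)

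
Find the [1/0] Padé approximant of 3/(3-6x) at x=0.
2*x + 1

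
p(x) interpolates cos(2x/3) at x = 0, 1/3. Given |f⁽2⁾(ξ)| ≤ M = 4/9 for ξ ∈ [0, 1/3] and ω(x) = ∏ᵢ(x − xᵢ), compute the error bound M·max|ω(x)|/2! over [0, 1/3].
1/162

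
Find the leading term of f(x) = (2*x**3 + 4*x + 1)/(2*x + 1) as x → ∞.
x**2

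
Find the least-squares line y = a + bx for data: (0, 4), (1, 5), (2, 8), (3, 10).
a = 18/5, b = 21/10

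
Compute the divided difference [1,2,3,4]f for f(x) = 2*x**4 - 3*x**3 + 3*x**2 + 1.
17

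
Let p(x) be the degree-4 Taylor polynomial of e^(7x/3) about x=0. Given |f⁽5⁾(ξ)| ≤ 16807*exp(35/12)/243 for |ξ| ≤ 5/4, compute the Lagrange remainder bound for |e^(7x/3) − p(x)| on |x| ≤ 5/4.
10504375*exp(35/12)/5971968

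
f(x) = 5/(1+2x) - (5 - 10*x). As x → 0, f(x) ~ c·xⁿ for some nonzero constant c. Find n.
2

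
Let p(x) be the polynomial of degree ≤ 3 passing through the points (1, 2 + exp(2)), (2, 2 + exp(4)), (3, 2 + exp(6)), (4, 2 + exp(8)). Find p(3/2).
-5*exp(6)/16 + 2 + 5*exp(2)/16 + 15*exp(4)/16 + exp(8)/16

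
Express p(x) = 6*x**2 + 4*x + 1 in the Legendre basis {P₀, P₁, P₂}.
(3)P₀ + (4)P₁ + (4)P₂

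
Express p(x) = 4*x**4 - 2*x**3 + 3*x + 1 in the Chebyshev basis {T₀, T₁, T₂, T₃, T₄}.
(5/2)T₀ + (3/2)T₁ + (2)T₂ + (-1/2)T₃ + (1/2)T₄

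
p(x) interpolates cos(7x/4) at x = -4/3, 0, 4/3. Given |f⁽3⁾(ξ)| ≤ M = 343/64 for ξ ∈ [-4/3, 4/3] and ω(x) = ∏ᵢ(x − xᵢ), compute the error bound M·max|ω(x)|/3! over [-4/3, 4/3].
343*sqrt(3)/729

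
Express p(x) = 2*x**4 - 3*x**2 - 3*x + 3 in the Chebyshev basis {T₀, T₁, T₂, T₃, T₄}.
(9/4)T₀ + (-3)T₁ + (-1/2)T₂ + (1/4)T₄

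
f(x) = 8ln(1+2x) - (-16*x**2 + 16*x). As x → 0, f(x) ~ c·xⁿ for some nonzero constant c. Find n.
3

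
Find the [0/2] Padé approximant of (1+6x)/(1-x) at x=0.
1/(42*x**2 - 7*x + 1)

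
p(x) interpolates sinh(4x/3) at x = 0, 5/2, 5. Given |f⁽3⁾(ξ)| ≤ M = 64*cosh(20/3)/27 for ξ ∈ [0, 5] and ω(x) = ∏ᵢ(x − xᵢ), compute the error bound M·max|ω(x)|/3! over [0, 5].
1000*sqrt(3)*cosh(20/3)/729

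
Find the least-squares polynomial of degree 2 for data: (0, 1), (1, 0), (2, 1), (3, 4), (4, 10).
38/35 + (-83/35)x + (8/7)x²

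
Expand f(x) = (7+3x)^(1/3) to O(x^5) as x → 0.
7**(1/3) + 7**(1/3)*x/7 - 7**(1/3)*x**2/49 + 5*7**(1/3)*x**3/1029 - 10*7**(1/3)*x**4/7203 + O(x**5)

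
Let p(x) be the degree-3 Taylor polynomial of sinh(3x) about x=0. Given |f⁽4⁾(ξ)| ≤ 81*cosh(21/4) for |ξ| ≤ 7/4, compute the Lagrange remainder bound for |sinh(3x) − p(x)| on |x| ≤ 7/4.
64827*cosh(21/4)/2048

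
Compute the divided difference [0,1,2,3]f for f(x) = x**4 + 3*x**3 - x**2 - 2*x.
9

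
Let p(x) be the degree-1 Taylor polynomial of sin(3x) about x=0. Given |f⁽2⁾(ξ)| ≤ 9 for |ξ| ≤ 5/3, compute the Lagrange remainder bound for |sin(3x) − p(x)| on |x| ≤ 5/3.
25/2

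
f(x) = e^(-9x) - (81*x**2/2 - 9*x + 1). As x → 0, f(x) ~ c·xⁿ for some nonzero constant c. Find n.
3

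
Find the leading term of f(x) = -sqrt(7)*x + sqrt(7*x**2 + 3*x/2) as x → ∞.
3*sqrt(7)/28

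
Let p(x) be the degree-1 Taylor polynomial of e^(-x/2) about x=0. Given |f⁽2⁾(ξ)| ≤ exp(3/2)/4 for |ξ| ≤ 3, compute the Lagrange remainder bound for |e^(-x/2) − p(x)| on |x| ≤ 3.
9*exp(3/2)/8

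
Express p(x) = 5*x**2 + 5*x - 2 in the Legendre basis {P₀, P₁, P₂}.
(-1/3)P₀ + (5)P₁ + (10/3)P₂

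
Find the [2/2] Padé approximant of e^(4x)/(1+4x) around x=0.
(28*x**2/9 + 8*x/3 + 1)/(-44*x**2/9 + 8*x/3 + 1)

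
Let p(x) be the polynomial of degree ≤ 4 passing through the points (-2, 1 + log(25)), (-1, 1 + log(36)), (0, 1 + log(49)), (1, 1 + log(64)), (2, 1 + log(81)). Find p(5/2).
1 + log(36756909*sqrt(2)*3**(1/32)*5**(35/64)*7**(29/32)/8388608)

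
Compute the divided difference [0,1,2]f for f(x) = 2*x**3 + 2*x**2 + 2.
8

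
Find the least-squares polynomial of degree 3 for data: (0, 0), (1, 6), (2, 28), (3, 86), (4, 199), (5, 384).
13/126 + (2567/756)x + (-58/63)x² + (337/108)x³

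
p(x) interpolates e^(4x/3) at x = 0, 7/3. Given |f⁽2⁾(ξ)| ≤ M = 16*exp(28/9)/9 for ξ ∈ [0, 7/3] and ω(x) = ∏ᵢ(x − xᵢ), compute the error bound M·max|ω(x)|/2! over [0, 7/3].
98*exp(28/9)/81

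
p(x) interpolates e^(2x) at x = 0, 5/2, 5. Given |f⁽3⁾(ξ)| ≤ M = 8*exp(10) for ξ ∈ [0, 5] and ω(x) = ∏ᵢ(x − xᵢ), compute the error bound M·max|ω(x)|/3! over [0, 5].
125*sqrt(3)*exp(10)/27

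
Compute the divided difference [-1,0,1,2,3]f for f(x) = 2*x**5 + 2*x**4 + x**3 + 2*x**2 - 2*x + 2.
12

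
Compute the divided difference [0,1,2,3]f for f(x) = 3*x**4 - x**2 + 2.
18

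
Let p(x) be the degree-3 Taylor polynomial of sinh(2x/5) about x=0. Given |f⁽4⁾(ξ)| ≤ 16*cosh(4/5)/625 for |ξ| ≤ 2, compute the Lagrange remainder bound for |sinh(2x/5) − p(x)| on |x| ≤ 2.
32*cosh(4/5)/1875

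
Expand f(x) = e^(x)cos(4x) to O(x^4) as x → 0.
1 + x - 15*x**2/2 - 47*x**3/6 + O(x**4)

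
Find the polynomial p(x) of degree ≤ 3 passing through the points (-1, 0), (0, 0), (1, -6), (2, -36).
-3*x**3 - 3*x**2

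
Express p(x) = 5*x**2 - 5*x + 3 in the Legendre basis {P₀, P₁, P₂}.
(14/3)P₀ + (-5)P₁ + (10/3)P₂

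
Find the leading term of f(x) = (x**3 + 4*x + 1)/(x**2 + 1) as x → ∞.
x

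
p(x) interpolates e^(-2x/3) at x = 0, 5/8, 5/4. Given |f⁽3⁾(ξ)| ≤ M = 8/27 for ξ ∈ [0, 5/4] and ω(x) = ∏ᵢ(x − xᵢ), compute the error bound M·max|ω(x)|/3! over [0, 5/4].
125*sqrt(3)/46656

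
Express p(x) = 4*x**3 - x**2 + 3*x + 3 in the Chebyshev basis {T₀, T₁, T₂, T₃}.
(5/2)T₀ + (6)T₁ + (-1/2)T₂ + T₃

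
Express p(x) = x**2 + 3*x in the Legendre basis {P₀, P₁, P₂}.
(1/3)P₀ + (3)P₁ + (2/3)P₂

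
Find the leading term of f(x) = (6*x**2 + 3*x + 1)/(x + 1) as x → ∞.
6*x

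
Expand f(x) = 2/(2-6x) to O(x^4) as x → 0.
1 + 3*x + 9*x**2 + 27*x**3 + O(x**4)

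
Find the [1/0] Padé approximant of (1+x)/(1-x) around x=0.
2*x + 1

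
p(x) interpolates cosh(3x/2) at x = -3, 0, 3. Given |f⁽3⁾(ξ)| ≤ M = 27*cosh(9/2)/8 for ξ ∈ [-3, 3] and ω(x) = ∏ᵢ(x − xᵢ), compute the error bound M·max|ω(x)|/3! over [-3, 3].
27*sqrt(3)*cosh(9/2)/8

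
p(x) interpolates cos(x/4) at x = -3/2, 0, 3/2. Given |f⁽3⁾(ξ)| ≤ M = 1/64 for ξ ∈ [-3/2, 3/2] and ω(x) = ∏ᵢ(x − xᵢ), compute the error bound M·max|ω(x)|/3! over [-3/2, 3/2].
sqrt(3)/512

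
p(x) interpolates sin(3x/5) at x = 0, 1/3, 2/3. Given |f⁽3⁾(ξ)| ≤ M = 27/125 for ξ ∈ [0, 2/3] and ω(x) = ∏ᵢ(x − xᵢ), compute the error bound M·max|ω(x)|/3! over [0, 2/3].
sqrt(3)/3375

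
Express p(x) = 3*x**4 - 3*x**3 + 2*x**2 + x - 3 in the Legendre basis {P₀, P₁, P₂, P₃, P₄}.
(-26/15)P₀ + (-4/5)P₁ + (64/21)P₂ + (-6/5)P₃ + (24/35)P₄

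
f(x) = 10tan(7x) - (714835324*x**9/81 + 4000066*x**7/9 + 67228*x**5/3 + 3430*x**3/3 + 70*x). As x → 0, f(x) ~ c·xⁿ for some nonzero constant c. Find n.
11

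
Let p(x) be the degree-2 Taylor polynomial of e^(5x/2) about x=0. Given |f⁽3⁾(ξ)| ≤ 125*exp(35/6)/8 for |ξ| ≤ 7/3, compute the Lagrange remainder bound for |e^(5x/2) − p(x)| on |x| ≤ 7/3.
42875*exp(35/6)/1296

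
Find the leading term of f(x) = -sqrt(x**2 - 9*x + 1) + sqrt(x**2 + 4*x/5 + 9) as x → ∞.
49/10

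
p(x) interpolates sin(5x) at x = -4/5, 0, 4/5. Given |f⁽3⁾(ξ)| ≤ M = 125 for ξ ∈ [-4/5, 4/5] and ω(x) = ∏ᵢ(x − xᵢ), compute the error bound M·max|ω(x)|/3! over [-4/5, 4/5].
64*sqrt(3)/27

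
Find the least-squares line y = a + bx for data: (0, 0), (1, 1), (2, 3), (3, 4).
a = -1/10, b = 7/5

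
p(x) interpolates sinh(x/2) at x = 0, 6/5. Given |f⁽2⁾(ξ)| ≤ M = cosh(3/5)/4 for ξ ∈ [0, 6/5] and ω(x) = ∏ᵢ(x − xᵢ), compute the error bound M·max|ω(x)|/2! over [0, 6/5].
9*cosh(3/5)/200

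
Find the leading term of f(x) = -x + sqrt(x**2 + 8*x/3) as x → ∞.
4/3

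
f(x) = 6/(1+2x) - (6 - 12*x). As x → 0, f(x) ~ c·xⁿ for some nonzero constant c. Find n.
2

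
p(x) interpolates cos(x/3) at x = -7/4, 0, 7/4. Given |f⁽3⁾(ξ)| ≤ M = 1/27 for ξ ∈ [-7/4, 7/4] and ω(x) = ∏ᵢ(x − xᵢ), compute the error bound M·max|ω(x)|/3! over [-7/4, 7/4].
343*sqrt(3)/46656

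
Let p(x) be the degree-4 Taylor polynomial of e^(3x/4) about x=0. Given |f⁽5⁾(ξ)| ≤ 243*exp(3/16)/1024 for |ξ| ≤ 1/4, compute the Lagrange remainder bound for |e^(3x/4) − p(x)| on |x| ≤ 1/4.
81*exp(3/16)/41943040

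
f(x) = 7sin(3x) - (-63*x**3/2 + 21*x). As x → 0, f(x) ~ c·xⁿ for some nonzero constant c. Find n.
5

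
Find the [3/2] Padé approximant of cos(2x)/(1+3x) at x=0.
(44*x**3/7 - 44*x**2/21 - 3*x + 1)/(1 - 191*x**2/21)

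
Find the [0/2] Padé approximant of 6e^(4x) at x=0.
6/(8*x**2 - 4*x + 1)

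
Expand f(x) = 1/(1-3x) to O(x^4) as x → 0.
1 + 3*x + 9*x**2 + 27*x**3 + O(x**4)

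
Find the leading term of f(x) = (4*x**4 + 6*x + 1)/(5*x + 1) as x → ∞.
4*x**3/5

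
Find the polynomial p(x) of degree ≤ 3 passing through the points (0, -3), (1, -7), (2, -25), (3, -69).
-2*x**3 - x**2 - x - 3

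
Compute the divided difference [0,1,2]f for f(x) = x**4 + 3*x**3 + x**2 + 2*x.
17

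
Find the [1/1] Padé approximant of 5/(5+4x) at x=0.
1/(4*x/5 + 1)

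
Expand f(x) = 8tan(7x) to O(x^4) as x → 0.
56*x + 2744*x**3/3 + O(x**4)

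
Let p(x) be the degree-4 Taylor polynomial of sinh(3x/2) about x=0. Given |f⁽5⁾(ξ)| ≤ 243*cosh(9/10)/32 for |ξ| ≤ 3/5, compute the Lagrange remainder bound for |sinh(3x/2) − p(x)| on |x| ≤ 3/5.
19683*cosh(9/10)/4000000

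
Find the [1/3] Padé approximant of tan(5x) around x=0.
5*x/(1 - 25*x**2/3)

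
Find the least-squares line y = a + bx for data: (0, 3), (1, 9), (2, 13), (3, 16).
a = 19/5, b = 43/10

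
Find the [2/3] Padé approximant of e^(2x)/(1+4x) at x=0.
(13*x**2/37 + 188*x/185 + 1)/(706*x**3/555 - 669*x**2/185 + 558*x/185 + 1)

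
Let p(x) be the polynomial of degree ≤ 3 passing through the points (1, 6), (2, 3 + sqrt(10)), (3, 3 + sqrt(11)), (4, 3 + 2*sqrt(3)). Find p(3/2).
-5*sqrt(11)/16 + sqrt(3)/8 + 15*sqrt(10)/16 + 63/16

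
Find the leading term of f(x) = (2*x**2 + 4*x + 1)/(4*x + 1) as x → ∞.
x/2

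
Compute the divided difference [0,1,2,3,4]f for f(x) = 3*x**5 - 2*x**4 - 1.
28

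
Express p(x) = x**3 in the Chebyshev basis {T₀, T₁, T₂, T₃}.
(3/4)T₁ + (1/4)T₃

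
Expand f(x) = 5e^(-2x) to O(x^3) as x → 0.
5 - 10*x + 10*x**2 + O(x**3)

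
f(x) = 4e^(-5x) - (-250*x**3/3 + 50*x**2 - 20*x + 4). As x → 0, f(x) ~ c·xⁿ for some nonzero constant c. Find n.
4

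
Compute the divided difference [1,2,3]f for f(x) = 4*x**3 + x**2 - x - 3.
25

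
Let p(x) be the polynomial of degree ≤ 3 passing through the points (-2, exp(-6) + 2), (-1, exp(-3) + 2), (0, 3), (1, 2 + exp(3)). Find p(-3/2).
(5 + 15*exp(3) + (exp(3) + 27)*exp(6))*exp(-6)/16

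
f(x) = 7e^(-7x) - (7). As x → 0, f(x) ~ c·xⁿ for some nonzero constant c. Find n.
1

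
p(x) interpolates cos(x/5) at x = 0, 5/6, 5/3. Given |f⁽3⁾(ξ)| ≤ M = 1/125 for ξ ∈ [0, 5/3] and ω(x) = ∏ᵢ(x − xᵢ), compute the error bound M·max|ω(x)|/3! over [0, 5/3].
sqrt(3)/5832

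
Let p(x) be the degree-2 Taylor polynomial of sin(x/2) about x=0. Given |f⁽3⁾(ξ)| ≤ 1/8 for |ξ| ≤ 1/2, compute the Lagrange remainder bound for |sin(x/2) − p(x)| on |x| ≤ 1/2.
1/384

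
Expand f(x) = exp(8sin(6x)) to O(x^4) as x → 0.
1 + 48*x + 1152*x**2 + 18144*x**3 + O(x**4)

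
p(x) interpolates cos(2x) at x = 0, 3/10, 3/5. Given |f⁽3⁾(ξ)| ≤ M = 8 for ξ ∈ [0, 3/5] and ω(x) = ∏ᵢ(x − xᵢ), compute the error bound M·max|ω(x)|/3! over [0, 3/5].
sqrt(3)/125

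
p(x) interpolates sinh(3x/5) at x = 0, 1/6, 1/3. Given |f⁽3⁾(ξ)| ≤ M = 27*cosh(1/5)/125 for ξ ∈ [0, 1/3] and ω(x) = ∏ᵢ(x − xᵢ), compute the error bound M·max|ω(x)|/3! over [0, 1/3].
sqrt(3)*cosh(1/5)/27000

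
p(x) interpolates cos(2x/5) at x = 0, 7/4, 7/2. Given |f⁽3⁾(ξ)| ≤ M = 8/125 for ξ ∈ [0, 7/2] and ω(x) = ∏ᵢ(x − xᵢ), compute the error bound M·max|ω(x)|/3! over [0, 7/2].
343*sqrt(3)/27000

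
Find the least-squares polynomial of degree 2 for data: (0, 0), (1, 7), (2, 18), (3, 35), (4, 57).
1/7 + (137/35)x + (18/7)x²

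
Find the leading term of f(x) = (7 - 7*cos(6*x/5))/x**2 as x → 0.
126/25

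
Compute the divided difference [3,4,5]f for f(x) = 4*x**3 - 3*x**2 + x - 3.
45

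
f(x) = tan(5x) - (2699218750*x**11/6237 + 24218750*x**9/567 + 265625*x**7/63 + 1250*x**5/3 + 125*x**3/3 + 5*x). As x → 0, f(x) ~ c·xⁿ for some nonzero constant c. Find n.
13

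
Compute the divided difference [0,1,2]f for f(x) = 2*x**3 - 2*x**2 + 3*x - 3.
4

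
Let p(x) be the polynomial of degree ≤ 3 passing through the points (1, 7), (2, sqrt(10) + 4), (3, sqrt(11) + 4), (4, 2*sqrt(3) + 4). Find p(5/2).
-sqrt(3)/8 + 9*sqrt(10)/16 + 9*sqrt(11)/16 + 61/16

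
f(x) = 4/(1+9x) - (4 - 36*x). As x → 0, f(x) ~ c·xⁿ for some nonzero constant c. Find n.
2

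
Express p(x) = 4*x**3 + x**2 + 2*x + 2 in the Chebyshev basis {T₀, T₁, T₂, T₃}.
(5/2)T₀ + (5)T₁ + (1/2)T₂ + T₃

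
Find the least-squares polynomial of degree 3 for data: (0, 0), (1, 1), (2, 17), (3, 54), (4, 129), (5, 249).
-5/42 + (-277/252)x + (37/42)x² + (67/36)x³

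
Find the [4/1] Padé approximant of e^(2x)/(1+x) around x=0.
(2*x**4/5 + 8*x**3/15 + 6*x**2/5 + 6*x/5 + 1)/(x/5 + 1)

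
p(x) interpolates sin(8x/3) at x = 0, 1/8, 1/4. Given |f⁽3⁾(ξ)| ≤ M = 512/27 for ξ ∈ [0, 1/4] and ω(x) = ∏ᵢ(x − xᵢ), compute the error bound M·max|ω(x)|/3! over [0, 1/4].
sqrt(3)/729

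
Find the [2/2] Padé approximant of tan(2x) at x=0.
2*x/(1 - 4*x**2/3)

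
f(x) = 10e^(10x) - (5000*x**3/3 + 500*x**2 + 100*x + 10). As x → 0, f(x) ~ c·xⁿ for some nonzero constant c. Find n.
4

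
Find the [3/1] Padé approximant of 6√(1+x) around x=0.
(-3*x**3/32 + 9*x**2/8 + 27*x/4 + 6)/(5*x/8 + 1)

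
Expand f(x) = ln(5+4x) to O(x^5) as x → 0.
log(5) + 4*x/5 - 8*x**2/25 + 64*x**3/375 - 64*x**4/625 + O(x**5)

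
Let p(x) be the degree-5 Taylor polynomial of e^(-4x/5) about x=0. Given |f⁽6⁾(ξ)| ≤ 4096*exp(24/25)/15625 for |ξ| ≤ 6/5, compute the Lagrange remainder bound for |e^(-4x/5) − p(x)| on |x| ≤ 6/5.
1327104*exp(24/25)/1220703125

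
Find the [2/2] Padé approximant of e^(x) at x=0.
(x**2/12 + x/2 + 1)/(x**2/12 - x/2 + 1)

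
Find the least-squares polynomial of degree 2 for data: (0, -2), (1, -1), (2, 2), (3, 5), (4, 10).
-72/35 + (5/7)x + (4/7)x²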